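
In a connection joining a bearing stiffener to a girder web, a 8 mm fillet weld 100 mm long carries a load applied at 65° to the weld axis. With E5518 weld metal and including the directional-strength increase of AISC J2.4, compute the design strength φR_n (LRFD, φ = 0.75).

φR_n ≈ 200 kN

E55XX → F_EXX = 550 MPa.
t_e = 0.707 × 8 = 5.656 mm; A_we = 5.656 × 100 = 565.6 mm².
Directional factor: 1.0 + 0.5 sin^1.5(65°) = 1.431.
F_nw = 0.6 × 550 × 1.431 = 472.4 MPa.
φR_n = 0.75 × 472.4 × 565.6 × 10⁻³ = 200.4 kN.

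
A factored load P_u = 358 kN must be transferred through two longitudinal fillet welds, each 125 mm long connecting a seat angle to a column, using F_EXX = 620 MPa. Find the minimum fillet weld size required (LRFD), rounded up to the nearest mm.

w = 8 mm

Total weld length L = 250 mm.
Required throat t_e = P_u / (φ × 0.6 F_EXX × L) = 358 / (0.75 × 0.6 × 620 × 250 × 10⁻³) = 5.133 mm.
Required leg w = t_e / 0.707 = 7.26 mm → use 8 mm.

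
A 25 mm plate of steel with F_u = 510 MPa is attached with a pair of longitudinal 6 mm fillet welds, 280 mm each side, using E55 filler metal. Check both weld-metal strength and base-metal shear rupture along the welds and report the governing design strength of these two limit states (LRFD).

φR_n ≈ 588 kN (weld metal governs)

E55XX → F_EXX = 550 MPa.
t_e = 0.707 × 6 = 4.242 mm; L = 560 mm.
Weld metal: φR_n = 0.75 × 0.6 × 550 × 4.242 × 560 × 10⁻³ = 587.9 kN.
Base metal (shear rupture): φR_n = 0.75 × 0.6 × 510 × 25 × 560 × 10⁻³ = 3213 kN.
Governing: weld metal.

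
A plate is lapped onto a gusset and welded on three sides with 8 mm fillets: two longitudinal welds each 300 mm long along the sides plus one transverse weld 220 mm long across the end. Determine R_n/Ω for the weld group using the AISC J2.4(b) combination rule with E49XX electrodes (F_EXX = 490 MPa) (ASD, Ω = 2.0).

R_n/Ω ≈ 698 kN

t_e = 0.707 × 8 = 5.656 mm.
R_nwl = 0.6 × 490 × 5.656 × 600 × 10⁻³ = 997.7 kN (longitudinal, 2 welds).
R_nwt = 0.6 × 490 × 5.656 × 220 × 10⁻³ = 365.8 kN (transverse, base value).
(i) R_nwl + R_nwt = 1364 kN; (ii) 0.85 R_nwl + 1.5 R_nwt = 1397 kN.
R_n = max = 1397 kN [governs: (ii)]; R_n/Ω = 698.4 kN.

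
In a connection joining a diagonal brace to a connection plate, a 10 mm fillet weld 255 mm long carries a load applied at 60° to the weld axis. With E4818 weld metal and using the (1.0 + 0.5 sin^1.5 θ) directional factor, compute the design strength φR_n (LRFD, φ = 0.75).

φR_n ≈ 546 kN

E48XX → F_EXX = 480 MPa.
t_e = 0.707 × 10 = 7.07 mm; A_we = 7.07 × 255 = 1803 mm².
Directional factor: 1.0 + 0.5 sin^1.5(60°) = 1.403.
F_nw = 0.6 × 480 × 1.403 = 404.1 MPa.
φR_n = 0.75 × 404.1 × 1803 × 10⁻³ = 546.3 kN.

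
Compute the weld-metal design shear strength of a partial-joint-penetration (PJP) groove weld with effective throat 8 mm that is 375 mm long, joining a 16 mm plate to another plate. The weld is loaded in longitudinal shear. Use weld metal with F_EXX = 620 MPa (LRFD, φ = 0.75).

φR_n ≈ 837 kN

Effective throat (given) t_e = 8 mm.
A_we = 8 × 375 = 3000 mm².
F_nw = 0.6 F_EXX = 372 MPa.
φR_n = 0.75 × 372 × 3000 × 10⁻³ = 837 kN.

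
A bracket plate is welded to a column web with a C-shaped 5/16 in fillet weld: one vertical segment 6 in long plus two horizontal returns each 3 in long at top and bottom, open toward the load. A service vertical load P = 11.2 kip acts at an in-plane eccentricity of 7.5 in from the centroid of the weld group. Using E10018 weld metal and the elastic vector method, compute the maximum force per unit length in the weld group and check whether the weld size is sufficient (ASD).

f_max ≈ 4.41 kip/in; adequate

E100XX → F_EXX = 100 ksi.
Total weld length L_w = 12 in. Treat welds as unit-width lines.
Centroid: x̄ = 2×3×1.5 / 12 = 0.75 in from the vertical weld.
Polar moment about centroid: J = I_x + I_y = [6³/12 + 2×3×3²] + [6×0.75² + 2(3³/12 + 3×0.75²)] = 83.25 in³.
Direct shear f_v = P/L_w = 11.2 / 12 = 0.9333 kip/in (vertical).
Torsion M = P·e = 11.2 × 7.5 = 84 kip·in.
Critical point at (x, y) = (2.25, 3) from centroid. f_tx = M·y/J = 3.027 kip/in; f_ty = M·x/J = 2.27 kip/in.
Resultant f_max = √[f_tx² + (f_v + f_ty)²] = √[3.027² + (0.9333 + 2.27)²] = 4.407 kip/in.
Capacity per unit length: r_n/Ω = (1/2.0) × 0.6 × 100 × (0.707 × 0.3125) = 6.628 kip/in.
4.407 ≤ 6.628 → adequate.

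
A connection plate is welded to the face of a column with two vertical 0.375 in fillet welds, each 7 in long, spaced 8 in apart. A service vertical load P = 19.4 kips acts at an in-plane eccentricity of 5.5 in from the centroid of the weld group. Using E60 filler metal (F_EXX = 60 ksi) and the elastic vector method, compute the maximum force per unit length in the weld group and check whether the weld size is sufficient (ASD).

Total weld length L_w = 14 in. Treat welds as unit-width lines.
Polar moment about centroid: J = 2[d³/12 + d(b/2)²] = 2[7³/12 + 7×4²] = 281.2 in³.
Direct shear f_v = P/L_w = 19.4 / 14 = 1.386 kip/in (vertical).
Torsion M = P·e = 19.4 × 5.5 = 106.7 kip·in.
Critical point at (x, y) = (4, 3.5) from centroid. f_tx = M·y/J = 1.328 kip/in; f_ty = M·x/J = 1.518 kip/in.
Resultant f_max = √[f_tx² + (f_v + f_ty)²] = √[1.328² + (1.386 + 1.518)²] = 3.193 kip/in.
Capacity per unit length: r_n/Ω = (1/2.0) × 0.6 × 60 × (0.707 × 0.375) = 4.772 kip/in.
3.193 ≤ 4.772 → adequate.

f_max ≈ 3.19 kip/in; adequate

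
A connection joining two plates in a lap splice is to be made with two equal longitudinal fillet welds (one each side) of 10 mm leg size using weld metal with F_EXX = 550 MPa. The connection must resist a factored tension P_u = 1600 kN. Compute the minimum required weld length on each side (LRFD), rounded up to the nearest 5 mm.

Throat t_e = 0.707 × 10 = 7.07 mm.
φr_n = 0.75 × 0.6 × 550 × 7.07 × 10⁻³ = 1.75 kN/mm.
L_req = P_u / φr_n = 1600 / 1.75 = 914.4 mm total.
Per side: 914.4 / 2 = 457.2 mm.
Round up → use L = 460 mm on each side.

L = 460 mm on each side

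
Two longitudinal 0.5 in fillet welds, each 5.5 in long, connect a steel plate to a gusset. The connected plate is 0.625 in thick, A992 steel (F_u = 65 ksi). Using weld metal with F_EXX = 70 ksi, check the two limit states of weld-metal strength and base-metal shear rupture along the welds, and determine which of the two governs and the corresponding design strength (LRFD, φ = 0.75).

t_e = 0.707 × 0.5 = 0.3535 in; L = 11 in.
Weld metal: φR_n = 0.75 × 0.6 × 70 × 0.3535 × 11 = 122.5 kips.
Base metal (shear rupture): φR_n = 0.75 × 0.6 × 65 × 0.625 × 11 = 201.1 kips.
Governing: weld metal.

φR_n ≈ 122 kips (weld metal governs)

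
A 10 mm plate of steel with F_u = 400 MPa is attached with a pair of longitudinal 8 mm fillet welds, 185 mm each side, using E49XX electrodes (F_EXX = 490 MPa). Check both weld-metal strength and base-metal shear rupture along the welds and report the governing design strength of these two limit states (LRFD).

φR_n ≈ 461 kN (weld metal governs)

t_e = 0.707 × 8 = 5.656 mm; L = 370 mm.
Weld metal: φR_n = 0.75 × 0.6 × 490 × 5.656 × 370 × 10⁻³ = 461.4 kN.
Base metal (shear rupture): φR_n = 0.75 × 0.6 × 400 × 10 × 370 × 10⁻³ = 666 kN.
Governing: weld metal.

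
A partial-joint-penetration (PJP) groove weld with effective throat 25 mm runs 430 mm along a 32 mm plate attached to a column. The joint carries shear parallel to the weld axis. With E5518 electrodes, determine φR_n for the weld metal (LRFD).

φR_n ≈ 2660 kN

E55XX → F_EXX = 550 MPa.
Effective throat (given) t_e = 25 mm.
A_we = 25 × 430 = 10750 mm².
F_nw = 0.6 F_EXX = 330 MPa.
φR_n = 0.75 × 330 × 10750 × 10⁻³ = 2661 kN.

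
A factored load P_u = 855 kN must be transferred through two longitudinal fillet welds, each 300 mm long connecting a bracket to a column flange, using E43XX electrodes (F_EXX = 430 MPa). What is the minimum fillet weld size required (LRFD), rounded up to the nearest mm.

Total weld length L = 600 mm.
Required throat t_e = P_u / (φ × 0.6 F_EXX × L) = 855 / (0.75 × 0.6 × 430 × 600 × 10⁻³) = 7.364 mm.
Required leg w = t_e / 0.707 = 10.42 mm → use 11 mm.

w = 11 mm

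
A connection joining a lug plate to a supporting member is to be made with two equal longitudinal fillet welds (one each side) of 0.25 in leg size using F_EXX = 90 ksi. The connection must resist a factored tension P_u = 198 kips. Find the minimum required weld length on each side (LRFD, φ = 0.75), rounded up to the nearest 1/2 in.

Throat t_e = 0.707 × 0.25 = 0.1767 in.
φr_n = 0.75 × 0.6 × 90 × 0.1767 = 7.158 kips/in.
L_req = P_u / φr_n = 198 / 7.158 = 27.66 in total.
Per side: 27.66 / 2 = 13.83 in.
Round up → use L = 14 in on each side.

L = 14 in on each side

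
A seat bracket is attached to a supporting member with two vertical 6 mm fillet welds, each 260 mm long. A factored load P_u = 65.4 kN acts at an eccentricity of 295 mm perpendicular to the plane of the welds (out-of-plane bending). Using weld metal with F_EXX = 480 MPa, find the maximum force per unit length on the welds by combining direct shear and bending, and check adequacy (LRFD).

L_w = 2 × 260 = 520 mm; section modulus (unit throat) S = 2 × L²/6 = 22530 mm².
Direct shear f_v = P/L_w = 65.4×10³/520 = 125.8 N/mm.
Moment M = P × e = 65.4×10³ × 295 = 19293000 N·mm; bending f_b = M/S = 856.2 N/mm.
f_max = √(f_v² + f_b²) = √(125.8² + 856.2²) = 865.4 N/mm.
φr_n = 0.75 × 0.6 × 480 × (0.707 × 6) = 916.3 N/mm → adequate.

f_max ≈ 865 N/mm; adequate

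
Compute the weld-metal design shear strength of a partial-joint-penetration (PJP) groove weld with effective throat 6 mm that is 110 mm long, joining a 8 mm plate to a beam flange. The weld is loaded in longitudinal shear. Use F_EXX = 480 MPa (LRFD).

Effective throat (given) t_e = 6 mm.
A_we = 6 × 110 = 660 mm².
F_nw = 0.6 F_EXX = 288 MPa.
φR_n = 0.75 × 288 × 660 × 10⁻³ = 142.6 kN.

φR_n ≈ 143 kN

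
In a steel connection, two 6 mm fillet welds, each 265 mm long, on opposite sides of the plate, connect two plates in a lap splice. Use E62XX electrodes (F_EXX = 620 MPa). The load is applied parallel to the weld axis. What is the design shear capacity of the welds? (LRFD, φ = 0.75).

φR_n ≈ 627 kN

Effective throat t_e = 0.707 × 6 = 4.242 mm.
Total length L = 530 mm; A_we = 4.242 × 530 = 2248 mm².
F_nw = 0.6 F_EXX = 0.6 × 620 = 372 MPa.
φR_n = 0.75 × 372 × 2248 × 10⁻³ = 627.3 kN.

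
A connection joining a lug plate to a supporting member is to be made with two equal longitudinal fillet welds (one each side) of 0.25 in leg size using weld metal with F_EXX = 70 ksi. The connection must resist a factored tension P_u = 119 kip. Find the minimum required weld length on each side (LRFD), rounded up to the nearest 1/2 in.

L = 11 in on each side

Throat t_e = 0.707 × 0.25 = 0.1767 in.
φr_n = 0.75 × 0.6 × 70 × 0.1767 = 5.568 kip/in.
L_req = P_u / φr_n = 119 / 5.568 = 21.37 in total.
Per side: 21.37 / 2 = 10.69 in.
Round up → use L = 11 in on each side.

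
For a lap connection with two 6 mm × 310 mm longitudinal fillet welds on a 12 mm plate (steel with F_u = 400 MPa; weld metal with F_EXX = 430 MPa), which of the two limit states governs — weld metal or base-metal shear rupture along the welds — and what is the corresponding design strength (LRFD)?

t_e = 0.707 × 6 = 4.242 mm; L = 620 mm.
Weld metal: φR_n = 0.75 × 0.6 × 430 × 4.242 × 620 × 10⁻³ = 508.9 kN.
Base metal (shear rupture): φR_n = 0.75 × 0.6 × 400 × 12 × 620 × 10⁻³ = 1339 kN.
Governing: weld metal.

φR_n ≈ 509 kN (weld metal governs)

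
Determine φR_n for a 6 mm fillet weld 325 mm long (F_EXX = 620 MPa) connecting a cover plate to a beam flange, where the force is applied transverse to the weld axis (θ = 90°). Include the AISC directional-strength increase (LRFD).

φR_n ≈ 577 kN

t_e = 0.707 × 6 = 4.242 mm; A_we = 4.242 × 325 = 1379 mm².
Directional factor: 1.0 + 0.5 sin^1.5(90°) = 1.5.
F_nw = 0.6 × 620 × 1.5 = 558 MPa.
φR_n = 0.75 × 558 × 1379 × 10⁻³ = 577 kN.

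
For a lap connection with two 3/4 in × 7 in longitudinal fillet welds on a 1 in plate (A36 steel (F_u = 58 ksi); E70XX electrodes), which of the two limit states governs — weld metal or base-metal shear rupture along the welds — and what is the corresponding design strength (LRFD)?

φR_n ≈ 234 kips (weld metal governs)

E70XX → F_EXX = 70 ksi.
t_e = 0.707 × 0.75 = 0.5302 in; L = 14 in.
Weld metal: φR_n = 0.75 × 0.6 × 70 × 0.5302 × 14 = 233.8 kips.
Base metal (shear rupture): φR_n = 0.75 × 0.6 × 58 × 1 × 14 = 365.4 kips.
Governing: weld metal.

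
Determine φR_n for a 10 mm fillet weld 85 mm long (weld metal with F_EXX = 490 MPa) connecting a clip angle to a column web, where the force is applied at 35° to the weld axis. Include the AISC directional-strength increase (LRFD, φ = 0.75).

t_e = 0.707 × 10 = 7.07 mm; A_we = 7.07 × 85 = 600.9 mm².
Directional factor: 1.0 + 0.5 sin^1.5(35°) = 1.217.
F_nw = 0.6 × 490 × 1.217 = 357.9 MPa.
φR_n = 0.75 × 357.9 × 600.9 × 10⁻³ = 161.3 kN.

φR_n ≈ 161 kN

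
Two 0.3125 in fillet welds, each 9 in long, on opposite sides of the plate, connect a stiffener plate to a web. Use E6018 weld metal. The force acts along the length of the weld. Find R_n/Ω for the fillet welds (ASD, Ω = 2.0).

E60XX → F_EXX = 60 ksi.
Effective throat t_e = 0.707 × 0.3125 = 0.2209 in.
Total length L = 18 in; A_we = 0.2209 × 18 = 3.977 in².
F_nw = 0.6 F_EXX = 0.6 × 60 = 36 ksi.
R_n = 36 × 3.977 = 143.2 kip; R_n/Ω = 143.2/2.0 = 71.58 kip.

R_n/Ω ≈ 71.6 kip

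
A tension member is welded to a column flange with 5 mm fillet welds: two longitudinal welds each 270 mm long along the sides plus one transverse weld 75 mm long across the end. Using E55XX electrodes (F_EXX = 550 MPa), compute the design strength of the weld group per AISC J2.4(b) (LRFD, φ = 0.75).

t_e = 0.707 × 5 = 3.535 mm.
R_nwl = 0.6 × 550 × 3.535 × 540 × 10⁻³ = 629.9 kN (longitudinal, 2 welds).
R_nwt = 0.6 × 550 × 3.535 × 75 × 10⁻³ = 87.49 kN (transverse, base value).
(i) R_nwl + R_nwt = 717.4 kN; (ii) 0.85 R_nwl + 1.5 R_nwt = 666.7 kN.
R_n = max = 717.4 kN [governs: (i)]; φR_n = 538.1 kN.

φR_n ≈ 538 kN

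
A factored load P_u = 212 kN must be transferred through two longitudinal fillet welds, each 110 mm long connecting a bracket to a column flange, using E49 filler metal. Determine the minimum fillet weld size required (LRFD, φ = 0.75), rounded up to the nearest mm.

w = 7 mm

E49XX → F_EXX = 490 MPa.
Total weld length L = 220 mm.
Required throat t_e = P_u / (φ × 0.6 F_EXX × L) = 212 / (0.75 × 0.6 × 490 × 220 × 10⁻³) = 4.37 mm.
Required leg w = t_e / 0.707 = 6.181 mm → use 7 mm.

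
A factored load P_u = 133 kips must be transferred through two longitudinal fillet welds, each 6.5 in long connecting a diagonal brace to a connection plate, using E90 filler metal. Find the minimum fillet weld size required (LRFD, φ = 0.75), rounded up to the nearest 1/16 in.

E90XX → F_EXX = 90 ksi.
Total weld length L = 13 in.
Required throat t_e = P_u / (φ × 0.6 F_EXX × L) = 133 / (0.75 × 0.6 × 90 × 13) = 0.2526 in.
Required leg w = t_e / 0.707 = 0.3573 in → use 3/8 in.

w = 3/8 in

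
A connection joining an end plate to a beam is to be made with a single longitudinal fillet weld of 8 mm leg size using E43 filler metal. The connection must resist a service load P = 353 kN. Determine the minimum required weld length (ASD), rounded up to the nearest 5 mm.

L = 485 mm

E43XX → F_EXX = 430 MPa.
Throat t_e = 0.707 × 8 = 5.656 mm.
r_n/Ω = (0.6 × 430 × 5.656) / 2.0 = 729.6 N/mm = 0.7296 kN/mm.
L_req = P / (r_n/Ω) = 353 / 0.7296 = 483.8 mm total.
Round up → use L = 485 mm.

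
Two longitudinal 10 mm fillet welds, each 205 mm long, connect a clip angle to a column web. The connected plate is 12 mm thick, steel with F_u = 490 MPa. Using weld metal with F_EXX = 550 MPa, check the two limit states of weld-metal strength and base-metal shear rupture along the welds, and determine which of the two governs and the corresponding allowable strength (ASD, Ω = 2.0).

t_e = 0.707 × 10 = 7.07 mm; L = 410 mm.
Weld metal: R_n/Ω = (1/2.0) × 0.6 × 550 × 7.07 × 410 × 10⁻³ = 478.3 kN.
Base metal (shear rupture): R_n/Ω = (1/2.0) × 0.6 × 490 × 12 × 410 × 10⁻³ = 723.2 kN.
Governing: weld metal.

R_n/Ω ≈ 478 kN (weld metal governs)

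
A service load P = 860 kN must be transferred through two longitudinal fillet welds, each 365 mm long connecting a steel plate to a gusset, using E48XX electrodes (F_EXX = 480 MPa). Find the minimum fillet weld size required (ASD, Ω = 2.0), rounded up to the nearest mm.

w = 12 mm

Total weld length L = 730 mm.
Required throat t_e = P × Ω / (0.6 F_EXX × L) = 860 × 2.0 / (0.6 × 480 × 730 × 10⁻³) = 8.181 mm.
Required leg w = t_e / 0.707 = 11.57 mm → use 12 mm.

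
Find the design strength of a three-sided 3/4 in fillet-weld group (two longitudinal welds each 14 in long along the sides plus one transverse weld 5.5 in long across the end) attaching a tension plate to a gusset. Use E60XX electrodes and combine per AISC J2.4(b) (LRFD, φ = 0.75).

φR_n ≈ 480 kips

E60XX → F_EXX = 60 ksi.
t_e = 0.707 × 0.75 = 0.5302 in.
R_nwl = 0.6 × 60 × 0.5302 × 28 = 534.5 kips (longitudinal, 2 welds).
R_nwt = 0.6 × 60 × 0.5302 × 5.5 = 105 kips (transverse, base value).
(i) R_nwl + R_nwt = 639.5 kips; (ii) 0.85 R_nwl + 1.5 R_nwt = 611.8 kips.
R_n = max = 639.5 kips [governs: (i)]; φR_n = 479.6 kips.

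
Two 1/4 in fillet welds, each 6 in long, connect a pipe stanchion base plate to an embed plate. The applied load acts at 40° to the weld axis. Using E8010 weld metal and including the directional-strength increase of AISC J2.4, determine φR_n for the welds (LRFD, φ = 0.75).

φR_n ≈ 96 kip

E80XX → F_EXX = 80 ksi.
t_e = 0.707 × 0.25 = 0.1767 in; A_we = 0.1767 × 12 = 2.121 in².
Directional factor: 1.0 + 0.5 sin^1.5(40°) = 1.258.
F_nw = 0.6 × 80 × 1.258 = 60.37 ksi.
φR_n = 0.75 × 60.37 × 2.121 = 96.03 kip.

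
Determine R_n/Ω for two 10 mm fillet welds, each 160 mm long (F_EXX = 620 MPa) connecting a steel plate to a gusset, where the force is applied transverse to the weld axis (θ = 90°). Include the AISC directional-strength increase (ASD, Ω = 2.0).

t_e = 0.707 × 10 = 7.07 mm; A_we = 7.07 × 320 = 2262 mm².
Directional factor: 1.0 + 0.5 sin^1.5(90°) = 1.5.
F_nw = 0.6 × 620 × 1.5 = 558 MPa.
R_n/Ω = (558 × 2262) / 2.0 × 10⁻³ = 631.2 kN.

R_n/Ω ≈ 631 kN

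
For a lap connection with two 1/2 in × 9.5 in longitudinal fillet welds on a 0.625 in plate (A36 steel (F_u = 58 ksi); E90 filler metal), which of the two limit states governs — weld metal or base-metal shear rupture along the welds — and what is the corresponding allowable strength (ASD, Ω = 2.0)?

E90XX → F_EXX = 90 ksi.
t_e = 0.707 × 0.5 = 0.3535 in; L = 19 in.
Weld metal: R_n/Ω = (1/2.0) × 0.6 × 90 × 0.3535 × 19 = 181.3 kip.
Base metal (shear rupture): R_n/Ω = (1/2.0) × 0.6 × 58 × 0.625 × 19 = 206.6 kip.
Governing: weld metal.

R_n/Ω ≈ 181 kip (weld metal governs)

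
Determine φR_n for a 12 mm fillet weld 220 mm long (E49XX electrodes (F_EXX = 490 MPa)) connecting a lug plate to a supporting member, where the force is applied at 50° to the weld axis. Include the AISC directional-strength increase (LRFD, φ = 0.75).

t_e = 0.707 × 12 = 8.484 mm; A_we = 8.484 × 220 = 1866 mm².
Directional factor: 1.0 + 0.5 sin^1.5(50°) = 1.335.
F_nw = 0.6 × 490 × 1.335 = 392.6 MPa.
φR_n = 0.75 × 392.6 × 1866 × 10⁻³ = 549.5 kN.

φR_n ≈ 550 kN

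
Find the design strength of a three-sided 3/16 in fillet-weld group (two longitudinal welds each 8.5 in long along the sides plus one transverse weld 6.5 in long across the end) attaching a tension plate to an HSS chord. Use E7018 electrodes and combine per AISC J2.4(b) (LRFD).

E70XX → F_EXX = 70 ksi.
t_e = 0.707 × 0.1875 = 0.1326 in.
R_nwl = 0.6 × 70 × 0.1326 × 17 = 94.65 kips (longitudinal, 2 welds).
R_nwt = 0.6 × 70 × 0.1326 × 6.5 = 36.19 kips (transverse, base value).
(i) R_nwl + R_nwt = 130.8 kips; (ii) 0.85 R_nwl + 1.5 R_nwt = 134.7 kips.
R_n = max = 134.7 kips [governs: (ii)]; φR_n = 101.1 kips.

φR_n ≈ 101 kips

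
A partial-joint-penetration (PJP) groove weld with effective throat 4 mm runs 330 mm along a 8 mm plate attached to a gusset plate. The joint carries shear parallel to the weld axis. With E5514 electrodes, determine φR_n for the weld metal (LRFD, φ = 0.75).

E55XX → F_EXX = 550 MPa.
Effective throat (given) t_e = 4 mm.
A_we = 4 × 330 = 1320 mm².
F_nw = 0.6 F_EXX = 330 MPa.
φR_n = 0.75 × 330 × 1320 × 10⁻³ = 326.7 kN.

φR_n ≈ 327 kN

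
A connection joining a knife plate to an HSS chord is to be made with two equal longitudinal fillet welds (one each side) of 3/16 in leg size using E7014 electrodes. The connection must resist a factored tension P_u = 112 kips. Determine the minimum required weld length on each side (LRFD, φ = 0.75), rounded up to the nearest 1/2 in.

E70XX → F_EXX = 70 ksi.
Throat t_e = 0.707 × 0.1875 = 0.1326 in.
φr_n = 0.75 × 0.6 × 70 × 0.1326 = 4.176 kips/in.
L_req = P_u / φr_n = 112 / 4.176 = 26.82 in total.
Per side: 26.82 / 2 = 13.41 in.
Round up → use L = 13.5 in on each side.

L = 13.5 in on each side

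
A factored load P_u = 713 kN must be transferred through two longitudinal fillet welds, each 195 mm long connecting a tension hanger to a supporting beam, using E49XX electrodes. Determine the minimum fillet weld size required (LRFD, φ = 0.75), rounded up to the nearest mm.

w = 12 mm

E49XX → F_EXX = 490 MPa.
Total weld length L = 390 mm.
Required throat t_e = P_u / (φ × 0.6 F_EXX × L) = 713 / (0.75 × 0.6 × 490 × 390 × 10⁻³) = 8.291 mm.
Required leg w = t_e / 0.707 = 11.73 mm → use 12 mm.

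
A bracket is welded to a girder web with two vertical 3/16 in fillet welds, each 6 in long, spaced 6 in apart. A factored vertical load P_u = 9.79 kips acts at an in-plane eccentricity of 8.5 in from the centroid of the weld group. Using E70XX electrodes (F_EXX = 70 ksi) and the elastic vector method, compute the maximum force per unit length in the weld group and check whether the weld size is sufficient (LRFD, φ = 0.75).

Total weld length L_w = 12 in. Treat welds as unit-width lines.
Polar moment about centroid: J = 2[d³/12 + d(b/2)²] = 2[6³/12 + 6×3²] = 144 in³.
Direct shear f_v = P/L_w = 9.79 / 12 = 0.8158 kip/in (vertical).
Torsion M = P·e = 9.79 × 8.5 = 83.215 kip·in.
Critical point at (x, y) = (3, 3) from centroid. f_tx = M·y/J = 1.734 kip/in; f_ty = M·x/J = 1.734 kip/in.
Resultant f_max = √[f_tx² + (f_v + f_ty)²] = √[1.734² + (0.8158 + 1.734)²] = 3.083 kip/in.
Capacity per unit length: φr_n = 0.75 × 0.6 × 70 × (0.707 × 0.1875) = 4.176 kip/in.
3.083 ≤ 4.176 → adequate.

f_max ≈ 3.08 kip/in; adequate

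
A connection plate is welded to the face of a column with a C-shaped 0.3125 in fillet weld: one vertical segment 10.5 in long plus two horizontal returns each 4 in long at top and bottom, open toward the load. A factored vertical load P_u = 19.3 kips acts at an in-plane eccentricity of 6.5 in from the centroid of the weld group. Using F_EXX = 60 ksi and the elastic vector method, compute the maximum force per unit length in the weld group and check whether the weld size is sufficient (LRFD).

Total weld length L_w = 18.5 in. Treat welds as unit-width lines.
Centroid: x̄ = 2×4×2 / 18.5 = 0.8649 in from the vertical weld.
Polar moment about centroid: J = I_x + I_y = [10.5³/12 + 2×4×5.25²] + [10.5×0.8649² + 2(4³/12 + 4×1.135²)] = 345.8 in³.
Direct shear f_v = P/L_w = 19.3 / 18.5 = 1.043 kip/in (vertical).
Torsion M = P·e = 19.3 × 6.5 = 125.45 kip·in.
Critical point at (x, y) = (3.135, 5.25) from centroid. f_tx = M·y/J = 1.905 kip/in; f_ty = M·x/J = 1.137 kip/in.
Resultant f_max = √[f_tx² + (f_v + f_ty)²] = √[1.905² + (1.043 + 1.137)²] = 2.895 kip/in.
Capacity per unit length: φr_n = 0.75 × 0.6 × 60 × (0.707 × 0.3125) = 5.965 kip/in.
2.895 ≤ 5.965 → adequate.

f_max ≈ 2.9 kip/in; adequate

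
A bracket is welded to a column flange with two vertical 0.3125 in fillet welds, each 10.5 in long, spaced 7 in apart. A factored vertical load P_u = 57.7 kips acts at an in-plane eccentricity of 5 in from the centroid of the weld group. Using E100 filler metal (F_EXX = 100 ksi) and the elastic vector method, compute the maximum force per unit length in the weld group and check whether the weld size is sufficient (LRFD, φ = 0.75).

Total weld length L_w = 21 in. Treat welds as unit-width lines.
Polar moment about centroid: J = 2[d³/12 + d(b/2)²] = 2[10.5³/12 + 10.5×3.5²] = 450.2 in³.
Direct shear f_v = P/L_w = 57.7 / 21 = 2.748 kip/in (vertical).
Torsion M = P·e = 57.7 × 5 = 288.5 kip·in.
Critical point at (x, y) = (3.5, 5.25) from centroid. f_tx = M·y/J = 3.364 kip/in; f_ty = M·x/J = 2.243 kip/in.
Resultant f_max = √[f_tx² + (f_v + f_ty)²] = √[3.364² + (2.748 + 2.243)²] = 6.019 kip/in.
Capacity per unit length: φr_n = 0.75 × 0.6 × 100 × (0.707 × 0.3125) = 9.942 kip/in.
6.019 ≤ 9.942 → adequate.

f_max ≈ 6.02 kip/in; adequate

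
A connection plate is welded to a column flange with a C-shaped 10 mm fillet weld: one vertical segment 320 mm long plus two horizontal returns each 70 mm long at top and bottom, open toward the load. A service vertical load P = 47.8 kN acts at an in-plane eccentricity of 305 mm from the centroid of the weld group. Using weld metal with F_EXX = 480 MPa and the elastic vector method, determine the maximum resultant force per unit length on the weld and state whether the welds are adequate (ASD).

f_max ≈ 431 N/mm; adequate

Total weld length L_w = 460 mm. Treat welds as unit-width lines.
Centroid: x̄ = 2×70×35 / 460 = 10.65 mm from the vertical weld.
Polar moment about centroid: J = I_x + I_y = [320³/12 + 2×70×160²] + [320×10.65² + 2(70³/12 + 70×24.35²)] = 6491000 mm³.
Direct shear f_v = P/L_w = 47.8×10³ / 460 = 103.9 N/mm (vertical).
Torsion M = P·e = 47.8×10³ × 305 = 14579000 N·mm.
Critical point at (x, y) = (59.35, 160) from centroid. f_tx = M·y/J = 359.4 N/mm; f_ty = M·x/J = 133.3 N/mm.
Resultant f_max = √[f_tx² + (f_v + f_ty)²] = √[359.4² + (103.9 + 133.3)²] = 430.6 N/mm.
Capacity per unit length: r_n/Ω = (1/2.0) × 0.6 × 480 × (0.707 × 10) = 1018 N/mm.
430.6 ≤ 1018 → adequate.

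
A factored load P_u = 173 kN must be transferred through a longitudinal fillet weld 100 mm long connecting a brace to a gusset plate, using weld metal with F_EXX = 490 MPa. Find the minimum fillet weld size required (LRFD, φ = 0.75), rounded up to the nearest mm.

Total weld length L = 100 mm.
Required throat t_e = P_u / (φ × 0.6 F_EXX × L) = 173 / (0.75 × 0.6 × 490 × 100 × 10⁻³) = 7.846 mm.
Required leg w = t_e / 0.707 = 11.1 mm → use 12 mm.

w = 12 mm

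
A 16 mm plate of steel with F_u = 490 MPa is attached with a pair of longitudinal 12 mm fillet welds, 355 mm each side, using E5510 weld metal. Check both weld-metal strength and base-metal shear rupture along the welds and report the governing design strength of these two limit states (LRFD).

φR_n ≈ 1490 kN (weld metal governs)

E55XX → F_EXX = 550 MPa.
t_e = 0.707 × 12 = 8.484 mm; L = 710 mm.
Weld metal: φR_n = 0.75 × 0.6 × 550 × 8.484 × 710 × 10⁻³ = 1491 kN.
Base metal (shear rupture): φR_n = 0.75 × 0.6 × 490 × 16 × 710 × 10⁻³ = 2505 kN.
Governing: weld metal.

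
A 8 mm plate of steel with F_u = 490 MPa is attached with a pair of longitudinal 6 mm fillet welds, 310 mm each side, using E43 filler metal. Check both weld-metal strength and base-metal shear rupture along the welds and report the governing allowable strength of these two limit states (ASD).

E43XX → F_EXX = 430 MPa.
t_e = 0.707 × 6 = 4.242 mm; L = 620 mm.
Weld metal: R_n/Ω = (1/2.0) × 0.6 × 430 × 4.242 × 620 × 10⁻³ = 339.3 kN.
Base metal (shear rupture): R_n/Ω = (1/2.0) × 0.6 × 490 × 8 × 620 × 10⁻³ = 729.1 kN.
Governing: weld metal.

R_n/Ω ≈ 339 kN (weld metal governs)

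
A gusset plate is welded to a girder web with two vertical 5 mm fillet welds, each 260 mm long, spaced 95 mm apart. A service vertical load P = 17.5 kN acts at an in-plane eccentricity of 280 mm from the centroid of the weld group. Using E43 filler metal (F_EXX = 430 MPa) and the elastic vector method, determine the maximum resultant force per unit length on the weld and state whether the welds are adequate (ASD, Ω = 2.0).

Total weld length L_w = 520 mm. Treat welds as unit-width lines.
Polar moment about centroid: J = 2[d³/12 + d(b/2)²] = 2[260³/12 + 260×47.5²] = 4103000 mm³.
Direct shear f_v = P/L_w = 17.5×10³ / 520 = 33.65 N/mm (vertical).
Torsion M = P·e = 17.5×10³ × 280 = 4900000 N·mm.
Critical point at (x, y) = (47.5, 130) from centroid. f_tx = M·y/J = 155.3 N/mm; f_ty = M·x/J = 56.73 N/mm.
Resultant f_max = √[f_tx² + (f_v + f_ty)²] = √[155.3² + (33.65 + 56.73)²] = 179.7 N/mm.
Capacity per unit length: r_n/Ω = (1/2.0) × 0.6 × 430 × (0.707 × 5) = 456 N/mm.
179.7 ≤ 456 → adequate.

f_max ≈ 180 N/mm; adequate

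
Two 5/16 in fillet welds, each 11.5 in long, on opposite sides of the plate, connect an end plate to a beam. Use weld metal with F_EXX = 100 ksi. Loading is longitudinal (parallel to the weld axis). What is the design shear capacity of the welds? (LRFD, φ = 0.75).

Effective throat t_e = 0.707 × 0.3125 = 0.2209 in.
Total length L = 23 in; A_we = 0.2209 × 23 = 5.082 in².
F_nw = 0.6 F_EXX = 0.6 × 100 = 60 ksi.
φR_n = 0.75 × 60 × 5.082 = 228.7 kip.

φR_n ≈ 229 kip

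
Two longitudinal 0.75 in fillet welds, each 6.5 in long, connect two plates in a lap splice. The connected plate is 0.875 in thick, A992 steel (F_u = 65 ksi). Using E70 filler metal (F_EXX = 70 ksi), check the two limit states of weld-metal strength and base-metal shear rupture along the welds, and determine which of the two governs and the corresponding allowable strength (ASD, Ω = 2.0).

t_e = 0.707 × 0.75 = 0.5302 in; L = 13 in.
Weld metal: R_n/Ω = (1/2.0) × 0.6 × 70 × 0.5302 × 13 = 144.8 kip.
Base metal (shear rupture): R_n/Ω = (1/2.0) × 0.6 × 65 × 0.875 × 13 = 221.8 kip.
Governing: weld metal.

R_n/Ω ≈ 145 kip (weld metal governs)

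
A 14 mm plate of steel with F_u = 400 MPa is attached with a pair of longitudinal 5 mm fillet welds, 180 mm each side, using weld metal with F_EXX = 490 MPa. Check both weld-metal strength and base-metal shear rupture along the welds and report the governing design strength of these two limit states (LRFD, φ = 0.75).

φR_n ≈ 281 kN (weld metal governs)

t_e = 0.707 × 5 = 3.535 mm; L = 360 mm.
Weld metal: φR_n = 0.75 × 0.6 × 490 × 3.535 × 360 × 10⁻³ = 280.6 kN.
Base metal (shear rupture): φR_n = 0.75 × 0.6 × 400 × 14 × 360 × 10⁻³ = 907.2 kN.
Governing: weld metal.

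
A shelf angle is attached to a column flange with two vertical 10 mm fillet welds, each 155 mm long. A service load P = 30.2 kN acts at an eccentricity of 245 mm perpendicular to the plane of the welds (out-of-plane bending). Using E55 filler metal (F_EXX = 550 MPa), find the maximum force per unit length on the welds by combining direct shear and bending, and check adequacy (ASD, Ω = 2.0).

L_w = 2 × 155 = 310 mm; section modulus (unit throat) S = 2 × L²/6 = 8008 mm².
Direct shear f_v = P/L_w = 30.2×10³/310 = 97.42 N/mm.
Moment M = P × e = 30.2×10³ × 245 = 7399000 N·mm; bending f_b = M/S = 923.9 N/mm.
f_max = √(f_v² + f_b²) = √(97.42² + 923.9²) = 929 N/mm.
r_n/Ω = (1/2.0) × 0.6 × 550 × (0.707 × 10) = 1167 N/mm → adequate.

f_max ≈ 929 N/mm; adequate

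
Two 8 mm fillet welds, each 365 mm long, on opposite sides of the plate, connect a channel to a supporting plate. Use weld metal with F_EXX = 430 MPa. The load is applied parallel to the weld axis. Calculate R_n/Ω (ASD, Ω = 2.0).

R_n/Ω ≈ 533 kN

Effective throat t_e = 0.707 × 8 = 5.656 mm.
Total length L = 730 mm; A_we = 5.656 × 730 = 4129 mm².
F_nw = 0.6 F_EXX = 0.6 × 430 = 258 MPa.
R_n = 258 × 4129 × 10⁻³ = 1065 kN; R_n/Ω = 1065/2.0 = 532.6 kN.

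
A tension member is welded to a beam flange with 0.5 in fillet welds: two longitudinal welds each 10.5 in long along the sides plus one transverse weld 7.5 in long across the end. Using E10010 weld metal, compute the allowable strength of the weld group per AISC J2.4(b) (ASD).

E100XX → F_EXX = 100 ksi.
t_e = 0.707 × 0.5 = 0.3535 in.
R_nwl = 0.6 × 100 × 0.3535 × 21 = 445.4 kips (longitudinal, 2 welds).
R_nwt = 0.6 × 100 × 0.3535 × 7.5 = 159.1 kips (transverse, base value).
(i) R_nwl + R_nwt = 604.5 kips; (ii) 0.85 R_nwl + 1.5 R_nwt = 617.2 kips.
R_n = max = 617.2 kips [governs: (ii)]; R_n/Ω = 308.6 kips.

R_n/Ω ≈ 309 kips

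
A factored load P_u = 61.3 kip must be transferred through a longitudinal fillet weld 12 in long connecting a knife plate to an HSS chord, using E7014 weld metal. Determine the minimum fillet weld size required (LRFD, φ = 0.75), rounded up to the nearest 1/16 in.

E70XX → F_EXX = 70 ksi.
Total weld length L = 12 in.
Required throat t_e = P_u / (φ × 0.6 F_EXX × L) = 61.3 / (0.75 × 0.6 × 70 × 12) = 0.1622 in.
Required leg w = t_e / 0.707 = 0.2294 in → use 1/4 in.

w = 1/4 in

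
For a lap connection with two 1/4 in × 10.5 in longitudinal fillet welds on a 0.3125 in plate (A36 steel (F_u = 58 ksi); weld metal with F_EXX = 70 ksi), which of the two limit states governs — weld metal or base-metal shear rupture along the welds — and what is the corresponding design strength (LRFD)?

φR_n ≈ 117 kips (weld metal governs)

t_e = 0.707 × 0.25 = 0.1767 in; L = 21 in.
Weld metal: φR_n = 0.75 × 0.6 × 70 × 0.1767 × 21 = 116.9 kips.
Base metal (shear rupture): φR_n = 0.75 × 0.6 × 58 × 0.3125 × 21 = 171.3 kips.
Governing: weld metal.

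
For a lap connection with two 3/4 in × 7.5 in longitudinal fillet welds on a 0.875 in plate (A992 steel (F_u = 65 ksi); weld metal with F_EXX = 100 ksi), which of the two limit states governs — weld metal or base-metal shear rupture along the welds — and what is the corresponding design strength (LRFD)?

t_e = 0.707 × 0.75 = 0.5302 in; L = 15 in.
Weld metal: φR_n = 0.75 × 0.6 × 100 × 0.5302 × 15 = 357.9 kip.
Base metal (shear rupture): φR_n = 0.75 × 0.6 × 65 × 0.875 × 15 = 383.9 kip.
Governing: weld metal.

φR_n ≈ 358 kip (weld metal governs)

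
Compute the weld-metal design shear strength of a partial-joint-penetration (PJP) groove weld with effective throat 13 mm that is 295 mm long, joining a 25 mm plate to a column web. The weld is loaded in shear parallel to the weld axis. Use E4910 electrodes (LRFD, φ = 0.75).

E49XX → F_EXX = 490 MPa.
Effective throat (given) t_e = 13 mm.
A_we = 13 × 295 = 3835 mm².
F_nw = 0.6 F_EXX = 294 MPa.
φR_n = 0.75 × 294 × 3835 × 10⁻³ = 845.6 kN.

φR_n ≈ 846 kN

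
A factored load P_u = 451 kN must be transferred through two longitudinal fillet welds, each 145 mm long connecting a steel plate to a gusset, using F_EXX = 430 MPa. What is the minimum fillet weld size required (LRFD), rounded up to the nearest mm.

Total weld length L = 290 mm.
Required throat t_e = P_u / (φ × 0.6 F_EXX × L) = 451 / (0.75 × 0.6 × 430 × 290 × 10⁻³) = 8.037 mm.
Required leg w = t_e / 0.707 = 11.37 mm → use 12 mm.

w = 12 mm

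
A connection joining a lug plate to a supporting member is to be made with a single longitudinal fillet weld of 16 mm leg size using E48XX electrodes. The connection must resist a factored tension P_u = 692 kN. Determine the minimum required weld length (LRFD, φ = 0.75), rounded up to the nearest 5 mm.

L = 285 mm

E48XX → F_EXX = 480 MPa.
Throat t_e = 0.707 × 16 = 11.31 mm.
φr_n = 0.75 × 0.6 × 480 × 11.31 × 10⁻³ = 2.443 kN/mm.
L_req = P_u / φr_n = 692 / 2.443 = 283.2 mm total.
Round up → use L = 285 mm.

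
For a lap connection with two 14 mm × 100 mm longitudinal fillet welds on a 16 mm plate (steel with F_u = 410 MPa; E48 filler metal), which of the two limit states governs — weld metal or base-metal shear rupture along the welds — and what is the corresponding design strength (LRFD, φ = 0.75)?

E48XX → F_EXX = 480 MPa.
t_e = 0.707 × 14 = 9.898 mm; L = 200 mm.
Weld metal: φR_n = 0.75 × 0.6 × 480 × 9.898 × 200 × 10⁻³ = 427.6 kN.
Base metal (shear rupture): φR_n = 0.75 × 0.6 × 410 × 16 × 200 × 10⁻³ = 590.4 kN.
Governing: weld metal.

φR_n ≈ 428 kN (weld metal governs)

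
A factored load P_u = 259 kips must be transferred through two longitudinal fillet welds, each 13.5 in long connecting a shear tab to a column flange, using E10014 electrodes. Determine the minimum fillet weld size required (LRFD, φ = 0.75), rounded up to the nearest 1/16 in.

w = 5/16 in

E100XX → F_EXX = 100 ksi.
Total weld length L = 27 in.
Required throat t_e = P_u / (φ × 0.6 F_EXX × L) = 259 / (0.75 × 0.6 × 100 × 27) = 0.2132 in.
Required leg w = t_e / 0.707 = 0.3015 in → use 5/16 in.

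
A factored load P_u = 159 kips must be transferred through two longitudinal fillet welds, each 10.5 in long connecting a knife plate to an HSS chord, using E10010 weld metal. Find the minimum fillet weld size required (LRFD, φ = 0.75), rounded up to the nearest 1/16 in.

w = 1/4 in

E100XX → F_EXX = 100 ksi.
Total weld length L = 21 in.
Required throat t_e = P_u / (φ × 0.6 F_EXX × L) = 159 / (0.75 × 0.6 × 100 × 21) = 0.1683 in.
Required leg w = t_e / 0.707 = 0.238 in → use 1/4 in.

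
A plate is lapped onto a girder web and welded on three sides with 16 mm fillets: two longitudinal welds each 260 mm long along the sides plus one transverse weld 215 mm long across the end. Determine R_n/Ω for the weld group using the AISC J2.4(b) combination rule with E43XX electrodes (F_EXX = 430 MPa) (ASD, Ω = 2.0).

t_e = 0.707 × 16 = 11.31 mm.
R_nwl = 0.6 × 430 × 11.31 × 520 × 10⁻³ = 1518 kN (longitudinal, 2 welds).
R_nwt = 0.6 × 430 × 11.31 × 215 × 10⁻³ = 627.5 kN (transverse, base value).
(i) R_nwl + R_nwt = 2145 kN; (ii) 0.85 R_nwl + 1.5 R_nwt = 2231 kN.
R_n = max = 2231 kN [governs: (ii)]; R_n/Ω = 1116 kN.

R_n/Ω ≈ 1120 kN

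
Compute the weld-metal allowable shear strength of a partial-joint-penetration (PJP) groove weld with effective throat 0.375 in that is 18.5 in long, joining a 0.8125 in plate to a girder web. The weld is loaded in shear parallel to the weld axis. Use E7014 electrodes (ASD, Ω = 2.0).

E70XX → F_EXX = 70 ksi.
Effective throat (given) t_e = 0.375 in.
A_we = 0.375 × 18.5 = 6.938 in².
F_nw = 0.6 F_EXX = 42 ksi.
R_n/Ω = (42 × 6.938) / 2.0 = 145.7 kips.

R_n/Ω ≈ 146 kips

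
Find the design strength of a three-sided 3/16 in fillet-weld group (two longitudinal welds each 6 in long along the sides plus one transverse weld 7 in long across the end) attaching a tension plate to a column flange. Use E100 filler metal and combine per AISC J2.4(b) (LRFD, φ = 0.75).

φR_n ≈ 123 kips

E100XX → F_EXX = 100 ksi.
t_e = 0.707 × 0.1875 = 0.1326 in.
R_nwl = 0.6 × 100 × 0.1326 × 12 = 95.45 kips (longitudinal, 2 welds).
R_nwt = 0.6 × 100 × 0.1326 × 7 = 55.68 kips (transverse, base value).
(i) R_nwl + R_nwt = 151.1 kips; (ii) 0.85 R_nwl + 1.5 R_nwt = 164.6 kips.
R_n = max = 164.6 kips [governs: (ii)]; φR_n = 123.5 kips.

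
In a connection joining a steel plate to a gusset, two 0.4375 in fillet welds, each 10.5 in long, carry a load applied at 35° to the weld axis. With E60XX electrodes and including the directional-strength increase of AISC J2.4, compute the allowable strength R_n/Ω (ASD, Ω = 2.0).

R_n/Ω ≈ 142 kips

E60XX → F_EXX = 60 ksi.
t_e = 0.707 × 0.4375 = 0.3093 in; A_we = 0.3093 × 21 = 6.496 in².
Directional factor: 1.0 + 0.5 sin^1.5(35°) = 1.217.
F_nw = 0.6 × 60 × 1.217 = 43.82 ksi.
R_n/Ω = (43.82 × 6.496) / 2.0 = 142.3 kips.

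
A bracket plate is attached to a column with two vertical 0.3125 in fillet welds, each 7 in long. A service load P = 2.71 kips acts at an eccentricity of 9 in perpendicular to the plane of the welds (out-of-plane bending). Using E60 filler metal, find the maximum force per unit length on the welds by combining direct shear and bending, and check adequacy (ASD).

f_max ≈ 1.51 kip/in; adequate

E60XX → F_EXX = 60 ksi.
L_w = 2 × 7 = 14 in; section modulus (unit throat) S = 2 × L²/6 = 16.33 in².
Direct shear f_v = P/L_w = 2.71/14 = 0.1936 kip/in.
Moment M = P × e = 2.71 × 9 = 24.39 kip·in; bending f_b = M/S = 1.493 kip/in.
f_max = √(f_v² + f_b²) = √(0.1936² + 1.493²) = 1.506 kip/in.
r_n/Ω = (1/2.0) × 0.6 × 60 × (0.707 × 0.3125) = 3.977 kip/in → adequate.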